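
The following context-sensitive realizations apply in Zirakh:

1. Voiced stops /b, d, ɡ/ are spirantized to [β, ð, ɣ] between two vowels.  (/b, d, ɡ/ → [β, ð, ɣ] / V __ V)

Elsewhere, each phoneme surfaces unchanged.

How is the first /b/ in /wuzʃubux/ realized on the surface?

[β]

/b/ (between /u/ and /u/) occurs between two vowels → [β] by rule 1.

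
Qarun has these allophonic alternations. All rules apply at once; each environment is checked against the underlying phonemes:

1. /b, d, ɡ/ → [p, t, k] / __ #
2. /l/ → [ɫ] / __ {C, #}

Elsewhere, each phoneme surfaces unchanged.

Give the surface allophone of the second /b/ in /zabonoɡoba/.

[b]

/b/ (between /o/ and /a/) fails the environment for rule 1, so it stays [b].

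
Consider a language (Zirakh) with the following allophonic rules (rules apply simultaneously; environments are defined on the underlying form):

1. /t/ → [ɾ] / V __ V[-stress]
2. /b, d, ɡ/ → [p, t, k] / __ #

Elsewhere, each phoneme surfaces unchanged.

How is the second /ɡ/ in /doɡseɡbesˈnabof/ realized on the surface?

[ɡ]

/ɡ/ (between /e/ and /b/) fails the environment for rule 2, so it stays [ɡ].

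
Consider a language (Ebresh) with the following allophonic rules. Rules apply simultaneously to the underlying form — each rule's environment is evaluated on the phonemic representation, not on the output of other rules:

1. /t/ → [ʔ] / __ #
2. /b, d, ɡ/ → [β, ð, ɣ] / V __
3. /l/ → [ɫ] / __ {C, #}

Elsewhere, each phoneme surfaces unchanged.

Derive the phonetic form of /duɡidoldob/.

[duɣiðoɫdoβ]

/d/ (word-initial): rule 2 targets it, but not immediately after a vowel → unchanged [d].
Rule 2 applies to /ɡ/ (between /u/ and /i/: immediately after a vowel) → [ɣ].
Rule 2 applies to /d/ (between /i/ and /o/: immediately after a vowel) → [ð].
/l/ — between /o/ and /d/, word-finally or immediately before a consonant — surfaces as [ɫ] (rule 3).
/d/ (between /l/ and /o/) is in the target of rule 2 but the environment (immediately after a vowel) is not met → [d].
/b/ (word-final): immediately after a vowel, so rule 2 applies → [β].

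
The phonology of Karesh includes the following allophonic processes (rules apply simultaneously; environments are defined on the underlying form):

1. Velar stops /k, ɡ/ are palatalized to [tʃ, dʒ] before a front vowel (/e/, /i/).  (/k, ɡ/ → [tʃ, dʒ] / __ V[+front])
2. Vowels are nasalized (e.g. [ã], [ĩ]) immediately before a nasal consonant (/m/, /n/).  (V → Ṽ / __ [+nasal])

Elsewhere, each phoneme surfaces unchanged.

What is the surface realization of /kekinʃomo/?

/k/ — word-initial, before a front vowel — surfaces as [tʃ] (rule 1).
/e/ (between /k/ and /k/) is in the target of rule 2 but the environment (before a nasal consonant) is not met → [e].
/k/ meets the environment for rule 1 (before a front vowel) → [tʃ].
/i/ (between /k/ and /n/) occurs before a nasal consonant → [ĩ] by rule 2.
/n/ — not in any rule's target class → [n].
/ʃ/ (between /n/ and /o/): no rule targets it → [ʃ].
Rule 2 applies to /o/ (between /ʃ/ and /m/: before a nasal consonant) → [õ].
/m/ — not in any rule's target class → [m].
/o/ (word-final) is in the target of rule 2 but the environment (before a nasal consonant) is not met → [o].

[tʃetʃĩnʃõmo]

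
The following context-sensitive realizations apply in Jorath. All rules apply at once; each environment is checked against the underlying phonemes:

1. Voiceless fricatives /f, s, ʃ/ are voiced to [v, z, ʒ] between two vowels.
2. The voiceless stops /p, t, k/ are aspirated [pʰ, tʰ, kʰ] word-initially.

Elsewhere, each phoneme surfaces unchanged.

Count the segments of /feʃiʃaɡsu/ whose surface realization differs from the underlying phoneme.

2

Segments that undergo a rule: /ʃ/ → [ʒ] (rule 1); /ʃ/ → [ʒ] (rule 1).
All other segments surface unchanged.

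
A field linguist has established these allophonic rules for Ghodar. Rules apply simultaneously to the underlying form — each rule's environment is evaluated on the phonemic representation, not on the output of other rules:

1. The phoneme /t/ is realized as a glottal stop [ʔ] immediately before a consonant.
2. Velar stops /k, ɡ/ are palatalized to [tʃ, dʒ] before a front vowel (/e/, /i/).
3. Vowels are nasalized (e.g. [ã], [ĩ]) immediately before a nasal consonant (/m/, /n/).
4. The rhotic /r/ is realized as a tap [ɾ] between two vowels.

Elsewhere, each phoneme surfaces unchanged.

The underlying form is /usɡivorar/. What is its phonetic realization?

/u/ (word-initial): rule 3 targets it, but not before a nasal consonant → unchanged [u].
/ɡ/ (between /s/ and /i/) occurs before a front vowel → [dʒ] by rule 2.
/i/ (between /ɡ/ and /v/) fails the environment for rule 3, so it stays [i].
/o/ (between /v/ and /r/): rule 3 targets it, but not before a nasal consonant → unchanged [o].
/r/ meets the environment for rule 4 (between two vowels) → [ɾ].
/a/ — between /r/ and /r/; rule 3 does not apply here → [a].
/r/ (word-final): rule 4 targets it, but not between two vowels → unchanged [r].

[usdʒivoɾar]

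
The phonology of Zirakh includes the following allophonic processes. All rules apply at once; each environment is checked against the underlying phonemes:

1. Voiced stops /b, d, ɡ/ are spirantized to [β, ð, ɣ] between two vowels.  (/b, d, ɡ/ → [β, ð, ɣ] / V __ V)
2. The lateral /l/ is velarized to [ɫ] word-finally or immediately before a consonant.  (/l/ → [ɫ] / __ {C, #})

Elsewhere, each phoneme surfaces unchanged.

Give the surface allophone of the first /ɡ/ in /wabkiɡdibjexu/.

[ɡ]

/ɡ/ (between /i/ and /d/) fails the environment for rule 1, so it stays [ɡ].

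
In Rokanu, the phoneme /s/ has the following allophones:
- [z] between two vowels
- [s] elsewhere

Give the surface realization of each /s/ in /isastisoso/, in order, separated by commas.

Occurrence 1 (position 2): between two vowels → [z].
Occurrence 2 (position 4): no conditioning environment matches → elsewhere allophone [s].
Occurrence 3 (position 7): between two vowels → [z].
Occurrence 4 (position 9): between two vowels → [z].

[z], [s], [z], [z]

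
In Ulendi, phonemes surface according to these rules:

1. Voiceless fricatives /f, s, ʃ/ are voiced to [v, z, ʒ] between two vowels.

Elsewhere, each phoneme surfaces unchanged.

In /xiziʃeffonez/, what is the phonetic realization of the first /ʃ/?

/ʃ/ — between /i/ and /e/, between two vowels — surfaces as [ʒ] (rule 1).

[ʒ]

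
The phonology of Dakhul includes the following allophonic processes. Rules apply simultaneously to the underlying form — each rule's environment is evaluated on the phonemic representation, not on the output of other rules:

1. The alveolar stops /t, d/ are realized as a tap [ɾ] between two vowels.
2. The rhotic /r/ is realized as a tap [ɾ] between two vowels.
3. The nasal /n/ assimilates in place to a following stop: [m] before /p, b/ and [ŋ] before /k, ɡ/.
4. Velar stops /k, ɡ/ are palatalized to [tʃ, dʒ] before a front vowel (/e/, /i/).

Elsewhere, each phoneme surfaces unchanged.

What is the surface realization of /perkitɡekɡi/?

[pertʃitdʒekdʒi]

/r/ — between /e/ and /k/; rule 2 does not apply here → [r].
/k/ — between /r/ and /i/, before a front vowel — surfaces as [tʃ] (rule 4).
/t/ (between /i/ and /ɡ/): rule 1 targets it, but not between two vowels → unchanged [t].
/ɡ/ meets the environment for rule 4 (before a front vowel) → [dʒ].
/k/ (between /e/ and /ɡ/) fails the environment for rule 4, so it stays [k].
/ɡ/ (between /k/ and /i/) occurs before a front vowel → [dʒ] by rule 4.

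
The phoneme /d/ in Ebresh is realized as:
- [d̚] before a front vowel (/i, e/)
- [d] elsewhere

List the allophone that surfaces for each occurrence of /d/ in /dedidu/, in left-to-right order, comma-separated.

[d̚], [d̚], [d]

Occurrence 1 (position 1): before a front vowel (/i, e/) → [d̚].
Occurrence 2 (position 3): before a front vowel (/i, e/) → [d̚].
Occurrence 3 (position 5): no conditioning environment matches → elsewhere allophone [d].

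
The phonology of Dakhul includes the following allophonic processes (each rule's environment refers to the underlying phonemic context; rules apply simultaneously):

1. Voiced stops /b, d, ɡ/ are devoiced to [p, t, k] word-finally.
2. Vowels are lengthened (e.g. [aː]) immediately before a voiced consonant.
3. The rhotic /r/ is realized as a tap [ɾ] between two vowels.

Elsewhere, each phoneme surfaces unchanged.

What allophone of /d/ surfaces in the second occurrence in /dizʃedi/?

[d]

/d/ (between /e/ and /i/) is in the target of rule 1 but the environment (word-finally) is not met → [d].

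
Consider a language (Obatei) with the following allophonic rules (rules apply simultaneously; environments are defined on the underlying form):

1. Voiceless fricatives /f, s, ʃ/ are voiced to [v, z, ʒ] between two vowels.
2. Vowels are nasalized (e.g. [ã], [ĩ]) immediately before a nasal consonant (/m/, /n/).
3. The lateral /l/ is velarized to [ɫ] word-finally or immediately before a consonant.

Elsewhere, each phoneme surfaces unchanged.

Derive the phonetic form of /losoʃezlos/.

/l/ — word-initial; rule 3 does not apply here → [l].
/o/ (between /l/ and /s/) is in the target of rule 2 but the environment (before a nasal consonant) is not met → [o].
/s/ (between /o/ and /o/) occurs between two vowels → [z] by rule 1.
/o/ (between /s/ and /ʃ/) fails the environment for rule 2, so it stays [o].
Rule 1 applies to /ʃ/ (between /o/ and /e/: between two vowels) → [ʒ].
/e/ — between /ʃ/ and /z/; rule 2 does not apply here → [e].
/z/ (between /e/ and /l/): no rule targets it → [z].
/l/ (between /z/ and /o/) fails the environment for rule 3, so it stays [l].
/o/ (between /l/ and /s/): rule 2 targets it, but not before a nasal consonant → unchanged [o].
/s/ — word-final; rule 1 does not apply here → [s].

[lozoʒezlos]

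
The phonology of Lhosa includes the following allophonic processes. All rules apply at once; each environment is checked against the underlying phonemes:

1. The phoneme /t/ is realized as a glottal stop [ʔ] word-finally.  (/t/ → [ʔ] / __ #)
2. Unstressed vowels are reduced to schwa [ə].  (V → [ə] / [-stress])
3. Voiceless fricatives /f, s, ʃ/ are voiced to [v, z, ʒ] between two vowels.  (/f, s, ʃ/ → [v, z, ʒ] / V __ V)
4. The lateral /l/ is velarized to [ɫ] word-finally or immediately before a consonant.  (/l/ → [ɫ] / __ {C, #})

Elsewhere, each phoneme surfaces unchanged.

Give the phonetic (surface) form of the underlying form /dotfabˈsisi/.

/o/ (between /d/ and /t/) occurs in an unstressed syllable → [ə] by rule 2.
/t/ — between /o/ and /f/; rule 1 does not apply here → [t].
/f/ — between /t/ and /a/; rule 3 does not apply here → [f].
/a/ (between /f/ and /b/): in an unstressed syllable, so rule 2 applies → [ə].
/s/ — between /b/ and /i/; rule 3 does not apply here → [s].
/i/ (between /s/ and /s/) fails the environment for rule 2, so it stays [i].
/s/ meets the environment for rule 3 (between two vowels) → [z].
/i/ (word-final): in an unstressed syllable, so rule 2 applies → [ə].

[dətfəbˈsizə]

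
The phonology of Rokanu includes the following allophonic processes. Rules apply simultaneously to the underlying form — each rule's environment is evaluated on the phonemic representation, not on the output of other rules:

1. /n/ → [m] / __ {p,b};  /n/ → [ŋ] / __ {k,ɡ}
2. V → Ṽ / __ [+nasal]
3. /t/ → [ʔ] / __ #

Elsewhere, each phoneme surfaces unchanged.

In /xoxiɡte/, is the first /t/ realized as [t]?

/t/ (between /ɡ/ and /e/) is in the target of rule 3 but the environment (word-finally) is not met → [t].
The actual realization is [t], which matches [t].

Yes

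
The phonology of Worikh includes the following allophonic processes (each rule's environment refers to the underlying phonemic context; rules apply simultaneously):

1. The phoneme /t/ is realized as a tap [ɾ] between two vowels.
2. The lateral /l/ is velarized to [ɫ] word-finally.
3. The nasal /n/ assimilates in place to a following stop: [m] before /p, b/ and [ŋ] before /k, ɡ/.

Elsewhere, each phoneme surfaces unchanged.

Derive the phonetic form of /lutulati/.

/l/ (word-initial): rule 2 targets it, but not word-finally → unchanged [l].
/u/ (between /l/ and /t/) is unaffected → [u].
/t/ (between /u/ and /u/): between two vowels, so rule 1 applies → [ɾ].
/u/ (between /t/ and /l/) is unaffected → [u].
/l/ (between /u/ and /a/): rule 2 targets it, but not word-finally → unchanged [l].
/a/ (between /l/ and /t/): no rule targets it → [a].
/t/ (between /a/ and /i/) occurs between two vowels → [ɾ] by rule 1.
/i/ stays [i].

[luɾulaɾi]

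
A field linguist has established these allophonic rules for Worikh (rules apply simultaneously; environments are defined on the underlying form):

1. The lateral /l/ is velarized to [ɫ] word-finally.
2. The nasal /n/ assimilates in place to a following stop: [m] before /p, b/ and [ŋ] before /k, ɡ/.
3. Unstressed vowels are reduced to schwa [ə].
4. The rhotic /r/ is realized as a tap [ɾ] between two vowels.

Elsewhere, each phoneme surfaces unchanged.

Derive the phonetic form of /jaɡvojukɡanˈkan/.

[jəɡvəjəkɡəŋˈkan]

/j/ stays [j].
/a/ meets the environment for rule 3 (in an unstressed syllable) → [ə].
/ɡ/ stays [ɡ].
/v/ (between /ɡ/ and /o/) is unaffected → [v].
/o/ (between /v/ and /j/) occurs in an unstressed syllable → [ə] by rule 3.
/j/ stays [j].
/u/ (between /j/ and /k/): in an unstressed syllable, so rule 3 applies → [ə].
/k/ (between /u/ and /ɡ/) is unaffected → [k].
/ɡ/ (between /k/ and /a/) is unaffected → [ɡ].
/a/ (between /ɡ/ and /n/): in an unstressed syllable, so rule 3 applies → [ə].
/n/ (between /a/ and /k/) occurs before a labial or velar stop → [ŋ] by rule 2.
/k/ — not in any rule's target class → [k].
/a/ (between /k/ and /n/) fails the environment for rule 3, so it stays [a].
/n/ (word-final): rule 2 targets it, but not before a labial or velar stop → unchanged [n].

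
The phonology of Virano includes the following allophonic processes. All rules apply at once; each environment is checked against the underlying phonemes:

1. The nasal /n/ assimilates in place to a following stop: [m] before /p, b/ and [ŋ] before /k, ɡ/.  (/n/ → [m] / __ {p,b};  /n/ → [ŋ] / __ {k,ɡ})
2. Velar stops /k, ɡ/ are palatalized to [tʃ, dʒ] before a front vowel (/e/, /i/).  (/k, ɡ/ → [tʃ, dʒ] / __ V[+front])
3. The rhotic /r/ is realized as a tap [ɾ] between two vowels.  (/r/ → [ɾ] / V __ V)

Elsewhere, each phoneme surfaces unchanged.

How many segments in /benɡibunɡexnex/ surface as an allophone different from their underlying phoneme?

4

Segments that undergo a rule: /n/ → [ŋ] (rule 1); /ɡ/ → [dʒ] (rule 2); /n/ → [ŋ] (rule 1); /ɡ/ → [dʒ] (rule 2).
All other segments surface unchanged.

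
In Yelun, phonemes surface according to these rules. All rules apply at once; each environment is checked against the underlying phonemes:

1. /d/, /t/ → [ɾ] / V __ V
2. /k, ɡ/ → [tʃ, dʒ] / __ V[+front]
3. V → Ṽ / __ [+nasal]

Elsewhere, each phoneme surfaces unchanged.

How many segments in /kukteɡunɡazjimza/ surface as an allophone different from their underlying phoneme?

2

Segments that undergo a rule: /u/ → [ũ] (rule 3); /i/ → [ĩ] (rule 3).
All other segments surface unchanged.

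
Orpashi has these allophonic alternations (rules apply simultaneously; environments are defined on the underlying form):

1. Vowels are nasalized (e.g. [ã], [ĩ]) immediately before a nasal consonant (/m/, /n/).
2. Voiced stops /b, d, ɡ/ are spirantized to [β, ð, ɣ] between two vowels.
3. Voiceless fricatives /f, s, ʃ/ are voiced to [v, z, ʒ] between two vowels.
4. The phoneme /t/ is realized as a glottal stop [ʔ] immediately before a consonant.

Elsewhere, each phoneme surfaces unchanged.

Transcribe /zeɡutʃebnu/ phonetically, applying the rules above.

[zeɣuʔʃebnu]

/z/ — not in any rule's target class → [z].
/e/ — between /z/ and /ɡ/; rule 1 does not apply here → [e].
/ɡ/ meets the environment for rule 2 (between two vowels) → [ɣ].
/u/ (between /ɡ/ and /t/) is in the target of rule 1 but the environment (before a nasal consonant) is not met → [u].
/t/ (between /u/ and /ʃ/) occurs immediately before a consonant → [ʔ] by rule 4.
/ʃ/ (between /t/ and /e/) fails the environment for rule 3, so it stays [ʃ].
/e/ (between /ʃ/ and /b/) fails the environment for rule 1, so it stays [e].
/b/ (between /e/ and /n/) fails the environment for rule 2, so it stays [b].
/n/ (between /b/ and /u/) is unaffected → [n].
/u/ (word-final) is in the target of rule 1 but the environment (before a nasal consonant) is not met → [u].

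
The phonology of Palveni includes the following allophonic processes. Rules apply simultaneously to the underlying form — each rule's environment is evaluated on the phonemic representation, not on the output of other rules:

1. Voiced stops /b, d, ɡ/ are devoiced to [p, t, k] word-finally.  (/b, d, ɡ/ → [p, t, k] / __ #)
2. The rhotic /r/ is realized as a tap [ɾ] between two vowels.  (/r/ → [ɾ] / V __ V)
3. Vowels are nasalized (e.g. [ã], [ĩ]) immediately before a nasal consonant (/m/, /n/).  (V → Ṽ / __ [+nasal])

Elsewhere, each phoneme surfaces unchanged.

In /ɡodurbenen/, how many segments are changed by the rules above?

Segments that undergo a rule: /e/ → [ẽ] (rule 3); /e/ → [ẽ] (rule 3).
All other segments surface unchanged.

2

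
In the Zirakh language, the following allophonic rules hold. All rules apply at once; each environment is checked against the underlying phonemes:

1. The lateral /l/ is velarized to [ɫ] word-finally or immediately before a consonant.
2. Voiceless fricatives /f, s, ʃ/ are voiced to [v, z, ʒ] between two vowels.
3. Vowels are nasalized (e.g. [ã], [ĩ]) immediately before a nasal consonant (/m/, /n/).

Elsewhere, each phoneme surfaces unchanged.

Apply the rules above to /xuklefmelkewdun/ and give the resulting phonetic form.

[xuklefmeɫkewdũn]

/x/ (word-initial) is unaffected → [x].
/u/ — between /x/ and /k/; rule 3 does not apply here → [u].
/k/ (between /u/ and /l/) is unaffected → [k].
/l/ — between /k/ and /e/; rule 1 does not apply here → [l].
/e/ — between /l/ and /f/; rule 3 does not apply here → [e].
/f/ — between /e/ and /m/; rule 2 does not apply here → [f].
/m/ — not in any rule's target class → [m].
/e/ (between /m/ and /l/) fails the environment for rule 3, so it stays [e].
/l/ meets the environment for rule 1 (word-finally or immediately before a consonant) → [ɫ].
/k/ (between /l/ and /e/) is unaffected → [k].
/e/ (between /k/ and /w/) is in the target of rule 3 but the environment (before a nasal consonant) is not met → [e].
/w/ — not in any rule's target class → [w].
/d/ (between /w/ and /u/): no rule targets it → [d].
/u/ meets the environment for rule 3 (before a nasal consonant) → [ũ].
/n/ stays [n].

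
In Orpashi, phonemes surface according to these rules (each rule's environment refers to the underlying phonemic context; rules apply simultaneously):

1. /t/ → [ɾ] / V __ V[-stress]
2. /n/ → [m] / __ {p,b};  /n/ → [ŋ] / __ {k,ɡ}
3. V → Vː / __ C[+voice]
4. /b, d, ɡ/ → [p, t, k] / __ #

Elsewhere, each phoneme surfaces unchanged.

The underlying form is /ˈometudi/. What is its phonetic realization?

/o/ meets the environment for rule 3 (before a voiced consonant) → [oː].
/m/ (between /o/ and /e/): no rule targets it → [m].
/e/ (between /m/ and /t/) is in the target of rule 3 but the environment (before a voiced consonant) is not met → [e].
/t/ — between /e/ and /u/, between a vowel and a following unstressed vowel — surfaces as [ɾ] (rule 1).
/u/ (between /t/ and /d/) occurs before a voiced consonant → [uː] by rule 3.
/d/ (between /u/ and /i/) is in the target of rule 4 but the environment (word-finally) is not met → [d].
/i/ (word-final) is in the target of rule 3 but the environment (before a voiced consonant) is not met → [i].

[ˈoːmeɾuːdi]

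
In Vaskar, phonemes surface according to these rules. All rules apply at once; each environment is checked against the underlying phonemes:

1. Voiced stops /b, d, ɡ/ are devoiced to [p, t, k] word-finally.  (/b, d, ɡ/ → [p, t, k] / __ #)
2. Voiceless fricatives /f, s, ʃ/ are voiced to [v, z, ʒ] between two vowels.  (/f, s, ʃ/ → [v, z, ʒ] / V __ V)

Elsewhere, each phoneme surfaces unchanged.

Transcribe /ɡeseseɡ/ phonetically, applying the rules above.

[ɡezezek]

/ɡ/ (word-initial) is in the target of rule 1 but the environment (word-finally) is not met → [ɡ].
/e/ stays [e].
/s/ (between /e/ and /e/) occurs between two vowels → [z] by rule 2.
/e/ (between /s/ and /s/): no rule targets it → [e].
Rule 2 applies to /s/ (between /e/ and /e/: between two vowels) → [z].
/e/ stays [e].
/ɡ/ (word-final): word-finally, so rule 1 applies → [k].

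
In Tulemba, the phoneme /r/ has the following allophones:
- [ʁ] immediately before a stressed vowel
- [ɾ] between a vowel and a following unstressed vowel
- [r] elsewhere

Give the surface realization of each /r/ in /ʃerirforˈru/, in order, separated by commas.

Occurrence 1 (position 3): between a vowel and a following unstressed vowel → [ɾ].
Occurrence 2 (position 5): no conditioning environment matches → elsewhere allophone [r].
Occurrence 3 (position 8): no conditioning environment matches → elsewhere allophone [r].
Occurrence 4 (position 9): immediately before a stressed vowel → [ʁ].

[ɾ], [r], [r], [ʁ]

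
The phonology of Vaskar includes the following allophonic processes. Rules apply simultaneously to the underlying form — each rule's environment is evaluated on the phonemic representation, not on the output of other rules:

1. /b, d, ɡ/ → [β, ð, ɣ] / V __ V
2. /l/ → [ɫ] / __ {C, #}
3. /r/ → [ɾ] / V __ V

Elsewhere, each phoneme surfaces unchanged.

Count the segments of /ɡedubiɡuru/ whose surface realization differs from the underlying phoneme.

Segments that undergo a rule: /d/ → [ð] (rule 1); /b/ → [β] (rule 1); /ɡ/ → [ɣ] (rule 1); /r/ → [ɾ] (rule 3).
All other segments surface unchanged.

4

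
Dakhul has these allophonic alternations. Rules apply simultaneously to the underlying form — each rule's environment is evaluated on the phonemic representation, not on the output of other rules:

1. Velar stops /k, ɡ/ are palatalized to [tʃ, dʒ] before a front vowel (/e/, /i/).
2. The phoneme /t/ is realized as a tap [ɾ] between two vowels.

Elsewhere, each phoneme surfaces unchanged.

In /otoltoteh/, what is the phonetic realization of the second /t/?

/t/ — between /l/ and /o/; rule 2 does not apply here → [t].

[t]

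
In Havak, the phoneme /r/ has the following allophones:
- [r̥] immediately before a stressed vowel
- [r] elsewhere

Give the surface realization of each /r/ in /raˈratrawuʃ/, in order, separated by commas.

[r], [r̥], [r]

Occurrence 1 (position 1): no conditioning environment matches → elsewhere allophone [r].
Occurrence 2 (position 3): immediately before a stressed vowel → [r̥].
Occurrence 3 (position 6): no conditioning environment matches → elsewhere allophone [r].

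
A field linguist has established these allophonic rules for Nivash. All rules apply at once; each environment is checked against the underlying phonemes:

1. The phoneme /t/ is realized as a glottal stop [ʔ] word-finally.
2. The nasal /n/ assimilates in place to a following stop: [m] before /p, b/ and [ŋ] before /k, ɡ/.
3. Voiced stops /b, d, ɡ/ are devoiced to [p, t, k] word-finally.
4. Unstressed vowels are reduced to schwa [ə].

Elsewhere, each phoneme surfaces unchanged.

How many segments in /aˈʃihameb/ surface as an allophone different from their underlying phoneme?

Segments that undergo a rule: /a/ → [ə] (rule 4); /a/ → [ə] (rule 4); /e/ → [ə] (rule 4); /b/ → [p] (rule 3).
All other segments surface unchanged.

4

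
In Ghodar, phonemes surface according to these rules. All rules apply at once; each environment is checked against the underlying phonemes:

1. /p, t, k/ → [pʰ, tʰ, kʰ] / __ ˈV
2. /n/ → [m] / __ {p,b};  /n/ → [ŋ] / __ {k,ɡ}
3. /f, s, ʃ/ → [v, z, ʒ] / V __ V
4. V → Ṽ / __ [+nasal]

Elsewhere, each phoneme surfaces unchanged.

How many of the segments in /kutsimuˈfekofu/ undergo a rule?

3

Segments that undergo a rule: /i/ → [ĩ] (rule 4); /f/ → [v] (rule 3); /f/ → [v] (rule 3).
All other segments surface unchanged.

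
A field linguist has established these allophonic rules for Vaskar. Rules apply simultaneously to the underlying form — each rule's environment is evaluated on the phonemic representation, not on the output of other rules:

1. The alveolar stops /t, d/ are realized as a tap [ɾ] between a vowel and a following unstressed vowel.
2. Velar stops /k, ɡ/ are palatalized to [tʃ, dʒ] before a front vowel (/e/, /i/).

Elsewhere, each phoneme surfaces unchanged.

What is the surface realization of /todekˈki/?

/t/ (word-initial) fails the environment for rule 1, so it stays [t].
/o/ (between /t/ and /d/): no rule targets it → [o].
/d/ (between /o/ and /e/): between a vowel and a following unstressed vowel, so rule 1 applies → [ɾ].
/e/ — not in any rule's target class → [e].
/k/ — between /e/ and /k/; rule 2 does not apply here → [k].
/k/ (between /k/ and /i/): before a front vowel, so rule 2 applies → [tʃ].
/i/ (word-final): no rule targets it → [i].

[toɾekˈtʃi]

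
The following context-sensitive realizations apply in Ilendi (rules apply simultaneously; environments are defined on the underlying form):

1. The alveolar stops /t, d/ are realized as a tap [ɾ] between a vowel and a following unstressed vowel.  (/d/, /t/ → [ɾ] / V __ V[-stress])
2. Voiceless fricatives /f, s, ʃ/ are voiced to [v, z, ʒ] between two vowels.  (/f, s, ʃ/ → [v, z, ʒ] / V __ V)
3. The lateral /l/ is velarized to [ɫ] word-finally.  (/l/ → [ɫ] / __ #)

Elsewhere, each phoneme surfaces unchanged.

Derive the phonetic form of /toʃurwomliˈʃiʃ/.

/t/ (word-initial) is in the target of rule 1 but the environment (between a vowel and a following unstressed vowel) is not met → [t].
/o/ — not in any rule's target class → [o].
Rule 2 applies to /ʃ/ (between /o/ and /u/: between two vowels) → [ʒ].
/u/ (between /ʃ/ and /r/) is unaffected → [u].
/r/ stays [r].
/w/ — not in any rule's target class → [w].
/o/ — not in any rule's target class → [o].
/m/ (between /o/ and /l/) is unaffected → [m].
/l/ (between /m/ and /i/): rule 3 targets it, but not word-finally → unchanged [l].
/i/ (between /l/ and /ʃ/) is unaffected → [i].
Rule 2 applies to /ʃ/ (between /i/ and /i/: between two vowels) → [ʒ].
/i/ (between /ʃ/ and /ʃ/) is unaffected → [i].
/ʃ/ (word-final) fails the environment for rule 2, so it stays [ʃ].

[toʒurwomliˈʒiʃ]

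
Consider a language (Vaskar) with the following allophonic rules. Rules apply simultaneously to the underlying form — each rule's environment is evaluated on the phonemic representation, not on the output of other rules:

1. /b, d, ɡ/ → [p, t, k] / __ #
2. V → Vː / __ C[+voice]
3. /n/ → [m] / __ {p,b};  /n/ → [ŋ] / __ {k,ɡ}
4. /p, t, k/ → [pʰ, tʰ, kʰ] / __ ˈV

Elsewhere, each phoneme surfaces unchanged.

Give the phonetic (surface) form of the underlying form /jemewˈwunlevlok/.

/j/ (word-initial): no rule targets it → [j].
/e/ meets the environment for rule 2 (before a voiced consonant) → [eː].
/m/ (between /e/ and /e/): no rule targets it → [m].
/e/ — between /m/ and /w/, before a voiced consonant — surfaces as [eː] (rule 2).
/w/ stays [w].
/w/ (between /w/ and /u/) is unaffected → [w].
/u/ (between /w/ and /n/): before a voiced consonant, so rule 2 applies → [uː].
/n/ (between /u/ and /l/): rule 3 targets it, but not before a labial or velar stop → unchanged [n].
/l/ stays [l].
Rule 2 applies to /e/ (between /l/ and /v/: before a voiced consonant) → [eː].
/v/ (between /e/ and /l/): no rule targets it → [v].
/l/ stays [l].
/o/ (between /l/ and /k/): rule 2 targets it, but not before a voiced consonant → unchanged [o].
/k/ (word-final) is in the target of rule 4 but the environment (immediately before a stressed vowel) is not met → [k].

[jeːmeːwˈwuːnleːvlok]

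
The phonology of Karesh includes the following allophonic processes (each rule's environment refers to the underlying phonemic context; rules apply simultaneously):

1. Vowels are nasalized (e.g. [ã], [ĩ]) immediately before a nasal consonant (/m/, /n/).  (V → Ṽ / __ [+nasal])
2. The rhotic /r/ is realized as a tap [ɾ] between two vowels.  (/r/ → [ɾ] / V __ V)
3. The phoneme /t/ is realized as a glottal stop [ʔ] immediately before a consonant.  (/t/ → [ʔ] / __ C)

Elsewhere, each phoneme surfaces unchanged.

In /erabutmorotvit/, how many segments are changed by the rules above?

Segments that undergo a rule: /r/ → [ɾ] (rule 2); /t/ → [ʔ] (rule 3); /r/ → [ɾ] (rule 2); /t/ → [ʔ] (rule 3).
All other segments surface unchanged.

4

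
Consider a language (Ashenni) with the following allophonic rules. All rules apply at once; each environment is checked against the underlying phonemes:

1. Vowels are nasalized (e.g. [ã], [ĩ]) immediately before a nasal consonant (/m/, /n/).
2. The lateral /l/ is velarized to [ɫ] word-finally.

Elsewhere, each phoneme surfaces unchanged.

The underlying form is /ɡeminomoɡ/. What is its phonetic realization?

[ɡẽmĩnõmoɡ]

/e/ (between /ɡ/ and /m/) occurs before a nasal consonant → [ẽ] by rule 1.
Rule 1 applies to /i/ (between /m/ and /n/: before a nasal consonant) → [ĩ].
/o/ — between /n/ and /m/, before a nasal consonant — surfaces as [õ] (rule 1).
/o/ (between /m/ and /ɡ/) fails the environment for rule 1, so it stays [o].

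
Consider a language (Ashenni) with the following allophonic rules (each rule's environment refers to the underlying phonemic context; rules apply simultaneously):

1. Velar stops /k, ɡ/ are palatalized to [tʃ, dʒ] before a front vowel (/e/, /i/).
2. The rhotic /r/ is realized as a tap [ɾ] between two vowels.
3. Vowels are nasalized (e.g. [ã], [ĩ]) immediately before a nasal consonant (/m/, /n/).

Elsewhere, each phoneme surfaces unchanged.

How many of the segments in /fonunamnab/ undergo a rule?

3

Segments that undergo a rule: /o/ → [õ] (rule 3); /u/ → [ũ] (rule 3); /a/ → [ã] (rule 3).
All other segments surface unchanged.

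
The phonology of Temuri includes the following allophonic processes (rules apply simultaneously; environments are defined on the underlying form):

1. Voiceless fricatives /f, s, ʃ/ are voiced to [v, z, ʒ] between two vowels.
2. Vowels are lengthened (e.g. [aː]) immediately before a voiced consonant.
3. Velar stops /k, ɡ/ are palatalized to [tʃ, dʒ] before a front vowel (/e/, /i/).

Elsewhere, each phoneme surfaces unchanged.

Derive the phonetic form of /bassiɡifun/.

/b/ — not in any rule's target class → [b].
/a/ (between /b/ and /s/) fails the environment for rule 2, so it stays [a].
/s/ — between /a/ and /s/; rule 1 does not apply here → [s].
/s/ (between /s/ and /i/) is in the target of rule 1 but the environment (between two vowels) is not met → [s].
/i/ (between /s/ and /ɡ/) occurs before a voiced consonant → [iː] by rule 2.
/ɡ/ — between /i/ and /i/, before a front vowel — surfaces as [dʒ] (rule 3).
/i/ — between /ɡ/ and /f/; rule 2 does not apply here → [i].
/f/ — between /i/ and /u/, between two vowels — surfaces as [v] (rule 1).
/u/ (between /f/ and /n/) occurs before a voiced consonant → [uː] by rule 2.
/n/ (word-final): no rule targets it → [n].

[bassiːdʒivuːn]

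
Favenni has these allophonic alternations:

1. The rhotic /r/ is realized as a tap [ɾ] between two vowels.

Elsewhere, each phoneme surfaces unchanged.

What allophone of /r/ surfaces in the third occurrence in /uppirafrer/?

/r/ (word-final) is in the target of rule 1 but the environment (between two vowels) is not met → [r].

[r]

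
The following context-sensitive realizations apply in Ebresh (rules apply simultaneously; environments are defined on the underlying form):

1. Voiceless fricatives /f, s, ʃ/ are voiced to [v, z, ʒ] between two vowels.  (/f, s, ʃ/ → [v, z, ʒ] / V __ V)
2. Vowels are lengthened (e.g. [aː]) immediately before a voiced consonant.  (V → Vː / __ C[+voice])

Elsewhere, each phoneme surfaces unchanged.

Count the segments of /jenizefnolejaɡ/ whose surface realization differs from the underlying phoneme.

Segments that undergo a rule: /e/ → [eː] (rule 2); /i/ → [iː] (rule 2); /o/ → [oː] (rule 2); /e/ → [eː] (rule 2); /a/ → [aː] (rule 2).
All other segments surface unchanged.

5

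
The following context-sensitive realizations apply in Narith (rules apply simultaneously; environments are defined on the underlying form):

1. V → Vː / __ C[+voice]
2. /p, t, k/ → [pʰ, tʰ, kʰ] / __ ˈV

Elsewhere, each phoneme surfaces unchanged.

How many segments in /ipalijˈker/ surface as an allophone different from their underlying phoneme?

Segments that undergo a rule: /a/ → [aː] (rule 1); /i/ → [iː] (rule 1); /k/ → [kʰ] (rule 2); /e/ → [eː] (rule 1).
All other segments surface unchanged.

4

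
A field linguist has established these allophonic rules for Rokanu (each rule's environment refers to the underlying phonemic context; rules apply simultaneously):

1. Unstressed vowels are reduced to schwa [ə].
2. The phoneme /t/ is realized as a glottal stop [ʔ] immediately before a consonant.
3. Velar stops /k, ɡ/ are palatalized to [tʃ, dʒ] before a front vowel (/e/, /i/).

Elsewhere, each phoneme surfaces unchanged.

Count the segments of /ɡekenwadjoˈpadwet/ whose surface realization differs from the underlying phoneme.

Segments that undergo a rule: /ɡ/ → [dʒ] (rule 3); /e/ → [ə] (rule 1); /k/ → [tʃ] (rule 3); /e/ → [ə] (rule 1); /a/ → [ə] (rule 1); /o/ → [ə] (rule 1); /e/ → [ə] (rule 1).
All other segments surface unchanged.

7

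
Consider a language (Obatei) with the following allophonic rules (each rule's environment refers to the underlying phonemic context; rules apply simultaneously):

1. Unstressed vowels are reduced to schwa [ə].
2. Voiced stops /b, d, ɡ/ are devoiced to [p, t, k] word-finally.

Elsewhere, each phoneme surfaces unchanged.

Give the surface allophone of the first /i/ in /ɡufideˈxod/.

/i/ — between /f/ and /d/, in an unstressed syllable — surfaces as [ə] (rule 1).

[ə]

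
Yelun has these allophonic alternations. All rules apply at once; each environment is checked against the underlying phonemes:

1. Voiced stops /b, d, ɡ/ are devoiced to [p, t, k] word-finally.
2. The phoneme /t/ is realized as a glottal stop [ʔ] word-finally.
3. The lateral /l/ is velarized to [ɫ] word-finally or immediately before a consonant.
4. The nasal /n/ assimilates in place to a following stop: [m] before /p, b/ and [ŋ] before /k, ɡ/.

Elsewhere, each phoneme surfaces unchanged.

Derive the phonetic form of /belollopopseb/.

/b/ — word-initial; rule 1 does not apply here → [b].
/l/ (between /e/ and /o/) fails the environment for rule 3, so it stays [l].
Rule 3 applies to /l/ (between /o/ and /l/: word-finally or immediately before a consonant) → [ɫ].
/l/ (between /l/ and /o/): rule 3 targets it, but not word-finally or immediately before a consonant → unchanged [l].
/b/ (word-final): word-finally, so rule 1 applies → [p].

[beloɫlopopsep]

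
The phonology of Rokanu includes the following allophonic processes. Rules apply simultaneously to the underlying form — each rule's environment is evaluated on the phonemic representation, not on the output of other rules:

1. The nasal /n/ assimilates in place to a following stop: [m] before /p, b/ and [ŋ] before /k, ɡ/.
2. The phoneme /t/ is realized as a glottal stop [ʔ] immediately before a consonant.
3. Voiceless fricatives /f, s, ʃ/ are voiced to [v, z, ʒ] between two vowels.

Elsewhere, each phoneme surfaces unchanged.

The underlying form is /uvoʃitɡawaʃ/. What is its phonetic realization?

/ʃ/ (between /o/ and /i/): between two vowels, so rule 3 applies → [ʒ].
/t/ — between /i/ and /ɡ/, immediately before a consonant — surfaces as [ʔ] (rule 2).
/ʃ/ (word-final) fails the environment for rule 3, so it stays [ʃ].

[uvoʒiʔɡawaʃ]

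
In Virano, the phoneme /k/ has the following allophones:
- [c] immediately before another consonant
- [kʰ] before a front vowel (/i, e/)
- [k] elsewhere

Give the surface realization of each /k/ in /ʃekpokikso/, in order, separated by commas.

[c], [kʰ], [c]

Occurrence 1 (position 3): immediately before another consonant → [c].
Occurrence 2 (position 6): before a front vowel (/i, e/) → [kʰ].
Occurrence 3 (position 8): immediately before another consonant → [c].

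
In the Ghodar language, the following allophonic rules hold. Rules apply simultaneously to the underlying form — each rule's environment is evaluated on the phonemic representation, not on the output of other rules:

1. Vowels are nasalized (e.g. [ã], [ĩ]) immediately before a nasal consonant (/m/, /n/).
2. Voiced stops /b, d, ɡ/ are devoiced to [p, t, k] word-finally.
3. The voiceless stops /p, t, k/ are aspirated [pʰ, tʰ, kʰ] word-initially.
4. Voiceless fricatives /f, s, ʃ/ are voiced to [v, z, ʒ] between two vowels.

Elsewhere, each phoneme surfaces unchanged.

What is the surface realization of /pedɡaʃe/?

/p/ — word-initial, word-initially — surfaces as [pʰ] (rule 3).
/e/ — between /p/ and /d/; rule 1 does not apply here → [e].
/d/ (between /e/ and /ɡ/) is in the target of rule 2 but the environment (word-finally) is not met → [d].
/ɡ/ — between /d/ and /a/; rule 2 does not apply here → [ɡ].
/a/ (between /ɡ/ and /ʃ/) fails the environment for rule 1, so it stays [a].
/ʃ/ — between /a/ and /e/, between two vowels — surfaces as [ʒ] (rule 4).
/e/ (word-final) fails the environment for rule 1, so it stays [e].

[pʰedɡaʒe]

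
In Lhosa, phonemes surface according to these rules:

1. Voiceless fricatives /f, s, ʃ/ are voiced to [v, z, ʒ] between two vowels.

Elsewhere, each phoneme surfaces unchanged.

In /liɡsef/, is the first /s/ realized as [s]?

Yes

/s/ (between /ɡ/ and /e/): rule 1 targets it, but not between two vowels → unchanged [s].
The actual realization is [s], which matches [s].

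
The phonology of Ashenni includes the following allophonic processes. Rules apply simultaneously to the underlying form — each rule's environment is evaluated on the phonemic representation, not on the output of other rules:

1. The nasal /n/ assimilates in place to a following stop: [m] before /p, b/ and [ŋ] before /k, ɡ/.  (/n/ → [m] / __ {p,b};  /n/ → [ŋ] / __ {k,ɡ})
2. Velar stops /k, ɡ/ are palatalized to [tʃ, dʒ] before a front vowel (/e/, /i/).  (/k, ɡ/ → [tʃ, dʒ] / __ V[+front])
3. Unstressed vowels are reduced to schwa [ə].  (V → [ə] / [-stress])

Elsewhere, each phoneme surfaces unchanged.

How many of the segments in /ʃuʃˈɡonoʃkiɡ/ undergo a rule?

4

Segments that undergo a rule: /u/ → [ə] (rule 3); /o/ → [ə] (rule 3); /k/ → [tʃ] (rule 2); /i/ → [ə] (rule 3).
All other segments surface unchanged.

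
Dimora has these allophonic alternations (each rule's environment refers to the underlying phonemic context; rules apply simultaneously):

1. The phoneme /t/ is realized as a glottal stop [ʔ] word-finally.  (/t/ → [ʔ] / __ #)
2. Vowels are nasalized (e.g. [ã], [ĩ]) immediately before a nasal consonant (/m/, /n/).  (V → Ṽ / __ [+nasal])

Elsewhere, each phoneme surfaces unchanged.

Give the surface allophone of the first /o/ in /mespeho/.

[o]

/o/ (word-final) is in the target of rule 2 but the environment (before a nasal consonant) is not met → [o].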